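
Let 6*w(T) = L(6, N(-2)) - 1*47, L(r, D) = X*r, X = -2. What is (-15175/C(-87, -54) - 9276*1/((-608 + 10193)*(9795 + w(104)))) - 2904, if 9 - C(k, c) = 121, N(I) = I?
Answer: -19388001829303/7003048080 ≈ -2768.5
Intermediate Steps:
L(r, D) = -2*r
C(k, c) = -112 (C(k, c) = 9 - 1*121 = 9 - 121 = -112)
w(T) = -59/6 (w(T) = (-2*6 - 1*47)/6 = (-12 - 47)/6 = (⅙)*(-59) = -59/6)
(-15175/C(-87, -54) - 9276*1/((-608 + 10193)*(9795 + w(104)))) - 2904 = (-15175/(-112) - 9276*1/((-608 + 10193)*(9795 - 59/6))) - 2904 = (-15175*(-1/112) - 9276/((58711/6)*9585)) - 2904 = (15175/112 - 9276/187581645/2) - 2904 = (15175/112 - 9276*2/187581645) - 2904 = (15175/112 - 6184/62527215) - 2904 = 948849795017/7003048080 - 2904 = -19388001829303/7003048080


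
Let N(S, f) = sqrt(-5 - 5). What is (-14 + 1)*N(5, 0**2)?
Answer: -13*I*sqrt(10) ≈ -41.11*I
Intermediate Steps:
N(S, f) = I*sqrt(10) (N(S, f) = sqrt(-10) = I*sqrt(10))
(-14 + 1)*N(5, 0**2) = (-14 + 1)*(I*sqrt(10)) = -13*I*sqrt(10)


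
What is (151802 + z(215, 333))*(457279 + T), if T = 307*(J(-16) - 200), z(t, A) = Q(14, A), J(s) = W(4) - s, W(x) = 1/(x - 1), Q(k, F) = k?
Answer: 182586066880/3 ≈ 6.0862e+10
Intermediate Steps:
W(x) = 1/(-1 + x)
J(s) = ⅓ - s (J(s) = 1/(-1 + 4) - s = 1/3 - s = ⅓ - s)
z(t, A) = 14
T = -169157/3 (T = 307*((⅓ - 1*(-16)) - 200) = 307*((⅓ + 16) - 200) = 307*(49/3 - 200) = 307*(-551/3) = -169157/3 ≈ -56386.)
(151802 + z(215, 333))*(457279 + T) = (151802 + 14)*(457279 - 169157/3) = 151816*(1202680/3) = 182586066880/3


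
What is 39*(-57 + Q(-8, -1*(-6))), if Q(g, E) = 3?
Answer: -2106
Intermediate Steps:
39*(-57 + Q(-8, -1*(-6))) = 39*(-57 + 3) = 39*(-54) = -2106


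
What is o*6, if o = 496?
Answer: 2976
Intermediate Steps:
o*6 = 496*6 = 2976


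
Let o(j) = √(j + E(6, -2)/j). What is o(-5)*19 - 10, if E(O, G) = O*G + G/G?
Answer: -10 + 19*I*√70/5 ≈ -10.0 + 31.793*I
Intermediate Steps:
E(O, G) = 1 + G*O (E(O, G) = G*O + 1 = 1 + G*O)
o(j) = √(j - 11/j) (o(j) = √(j + (1 - 2*6)/j) = √(j + (1 - 12)/j) = √(j - 11/j))
o(-5)*19 - 10 = √(-5 - 11/(-5))*19 - 10 = √(-5 - 11*(-⅕))*19 - 10 = √(-5 + 11/5)*19 - 10 = √(-14/5)*19 - 10 = (I*√70/5)*19 - 10 = 19*I*√70/5 - 10 = -10 + 19*I*√70/5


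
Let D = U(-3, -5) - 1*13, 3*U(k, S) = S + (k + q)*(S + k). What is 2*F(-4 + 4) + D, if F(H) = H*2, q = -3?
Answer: 4/3 ≈ 1.3333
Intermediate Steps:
U(k, S) = S/3 + (-3 + k)*(S + k)/3 (U(k, S) = (S + (k - 3)*(S + k))/3 = (S + (-3 + k)*(S + k))/3 = S/3 + (-3 + k)*(S + k)/3)
D = 4/3 (D = (-1*(-3) - 2/3*(-5) + (1/3)*(-3)**2 + (1/3)*(-5)*(-3)) - 1*13 = (3 + 10/3 + (1/3)*9 + 5) - 13 = (3 + 10/3 + 3 + 5) - 13 = 43/3 - 13 = 4/3 ≈ 1.3333)
F(H) = 2*H
2*F(-4 + 4) + D = 2*(2*(-4 + 4)) + 4/3 = 2*(2*0) + 4/3 = 2*0 + 4/3 = 0 + 4/3 = 4/3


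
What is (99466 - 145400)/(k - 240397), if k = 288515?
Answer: -3281/3437 ≈ -0.95461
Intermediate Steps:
(99466 - 145400)/(k - 240397) = (99466 - 145400)/(288515 - 240397) = -45934/48118 = -45934*1/48118 = -3281/3437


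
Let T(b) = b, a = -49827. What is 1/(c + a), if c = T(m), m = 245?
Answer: -1/49582 ≈ -2.0169e-5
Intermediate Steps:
c = 245
1/(c + a) = 1/(245 - 49827) = 1/(-49582) = -1/49582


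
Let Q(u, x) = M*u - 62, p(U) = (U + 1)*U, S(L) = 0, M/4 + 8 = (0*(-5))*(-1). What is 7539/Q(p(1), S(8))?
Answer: -359/6 ≈ -59.833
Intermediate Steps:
M = -32 (M = -32 + 4*((0*(-5))*(-1)) = -32 + 4*(0*(-1)) = -32 + 4*0 = -32 + 0 = -32)
p(U) = U*(1 + U) (p(U) = (1 + U)*U = U*(1 + U))
Q(u, x) = -62 - 32*u (Q(u, x) = -32*u - 62 = -62 - 32*u)
7539/Q(p(1), S(8)) = 7539/(-62 - 32*(1 + 1)) = 7539/(-62 - 32*2) = 7539/(-62 - 64) = 7539/(-126) = 7539*(-1/126) = -359/6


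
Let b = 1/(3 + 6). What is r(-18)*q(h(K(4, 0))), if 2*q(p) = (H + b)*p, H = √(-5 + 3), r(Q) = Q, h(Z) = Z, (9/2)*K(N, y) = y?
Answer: 0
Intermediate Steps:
K(N, y) = 2*y/9
b = ⅑ (b = 1/9 = ⅑ ≈ 0.11111)
H = I*√2 (H = √(-2) = I*√2 ≈ 1.4142*I)
q(p) = p*(⅑ + I*√2)/2 (q(p) = ((I*√2 + ⅑)*p)/2 = ((⅑ + I*√2)*p)/2 = (p*(⅑ + I*√2))/2 = p*(⅑ + I*√2)/2)
r(-18)*q(h(K(4, 0))) = -(2/9)*0*(1 + 9*I*√2) = -0*(1 + 9*I*√2) = -18*0 = 0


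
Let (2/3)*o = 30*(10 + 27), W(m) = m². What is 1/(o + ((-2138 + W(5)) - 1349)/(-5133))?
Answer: 1711/2849969 ≈ 0.00060036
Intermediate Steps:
o = 1665 (o = 3*(30*(10 + 27))/2 = 3*(30*37)/2 = (3/2)*1110 = 1665)
1/(o + ((-2138 + W(5)) - 1349)/(-5133)) = 1/(1665 + ((-2138 + 5²) - 1349)/(-5133)) = 1/(1665 + ((-2138 + 25) - 1349)*(-1/5133)) = 1/(1665 + (-2113 - 1349)*(-1/5133)) = 1/(1665 - 3462*(-1/5133)) = 1/(1665 + 1154/1711) = 1/(2849969/1711) = 1711/2849969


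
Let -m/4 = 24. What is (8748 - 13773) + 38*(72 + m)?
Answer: -5937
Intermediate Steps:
m = -96 (m = -4*24 = -96)
(8748 - 13773) + 38*(72 + m) = (8748 - 13773) + 38*(72 - 96) = -5025 + 38*(-24) = -5025 - 912 = -5937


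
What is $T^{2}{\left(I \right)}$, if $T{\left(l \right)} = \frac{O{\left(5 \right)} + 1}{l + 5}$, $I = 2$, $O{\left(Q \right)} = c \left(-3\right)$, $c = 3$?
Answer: $\frac{64}{49} \approx 1.3061$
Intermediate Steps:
$O{\left(Q \right)} = -9$ ($O{\left(Q \right)} = 3 \left(-3\right) = -9$)
$T{\left(l \right)} = - \frac{8}{5 + l}$ ($T{\left(l \right)} = \frac{-9 + 1}{l + 5} = - \frac{8}{5 + l}$)
$T^{2}{\left(I \right)} = \left(- \frac{8}{5 + 2}\right)^{2} = \left(- \frac{8}{7}\right)^{2} = \frac{64}{49}$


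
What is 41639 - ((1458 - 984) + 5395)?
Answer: 35770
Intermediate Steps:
41639 - ((1458 - 984) + 5395) = 41639 - (474 + 5395) = 41639 - 1*5869 = 41639 - 5869 = 35770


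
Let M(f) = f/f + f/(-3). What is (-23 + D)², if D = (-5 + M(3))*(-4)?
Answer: 9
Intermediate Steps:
M(f) = 1 - f/3 (M(f) = 1 + f*(-⅓) = 1 - f/3)
D = 20 (D = (-5 + (1 - ⅓*3))*(-4) = (-5 + (1 - 1))*(-4) = (-5 + 0)*(-4) = -5*(-4) = 20)
(-23 + D)² = (-23 + 20)² = (-3)² = 9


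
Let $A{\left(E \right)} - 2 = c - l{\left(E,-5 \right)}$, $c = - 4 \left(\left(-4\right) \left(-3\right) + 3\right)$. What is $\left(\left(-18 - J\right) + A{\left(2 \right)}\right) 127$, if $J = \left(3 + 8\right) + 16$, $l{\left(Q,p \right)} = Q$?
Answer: $-13335$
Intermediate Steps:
$J = 27$ ($J = 11 + 16 = 27$)
$c = -60$ ($c = - 4 \left(12 + 3\right) = \left(-4\right) 15 = -60$)
$A{\left(E \right)} = -58 - E$ ($A{\left(E \right)} = 2 - \left(60 + E\right) = -58 - E$)
$\left(\left(-18 - J\right) + A{\left(2 \right)}\right) 127 = \left(\left(-18 - 27\right) - 60\right) 127 = \left(-45 - 60\right) 127 = \left(-105\right) 127 = -13335$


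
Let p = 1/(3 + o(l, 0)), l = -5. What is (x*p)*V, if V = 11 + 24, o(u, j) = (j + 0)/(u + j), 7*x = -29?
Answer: -145/3 ≈ -48.333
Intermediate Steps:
x = -29/7 (x = (⅐)*(-29) = -29/7 ≈ -4.1429)
o(u, j) = j/(j + u)
p = ⅓ (p = 1/(3 + 0/(0 - 5)) = 1/(3 + 0/(-5)) = 1/(3 + 0*(-⅕)) = 1/(3 + 0) = 1/3 = ⅓ ≈ 0.33333)
V = 35
(x*p)*V = -29/7*⅓*35 = -29/21*35 = -145/3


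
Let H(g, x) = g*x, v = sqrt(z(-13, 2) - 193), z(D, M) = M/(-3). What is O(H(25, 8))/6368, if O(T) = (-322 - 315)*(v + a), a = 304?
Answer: -12103/398 - 637*I*sqrt(1743)/19104 ≈ -30.41 - 1.3921*I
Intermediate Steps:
z(D, M) = -M/3 (z(D, M) = M*(-1/3) = -M/3)
v = I*sqrt(1743)/3 (v = sqrt(-1/3*2 - 193) = sqrt(-2/3 - 193) = sqrt(-581/3) = I*sqrt(1743)/3 ≈ 13.916*I)
O(T) = -193648 - 637*I*sqrt(1743)/3 (O(T) = (-322 - 315)*(I*sqrt(1743)/3 + 304) = -637*(304 + I*sqrt(1743)/3) = -193648 - 637*I*sqrt(1743)/3)
O(H(25, 8))/6368 = (-193648 - 637*I*sqrt(1743)/3)/6368 = (-193648 - 637*I*sqrt(1743)/3)*(1/6368) = -12103/398 - 637*I*sqrt(1743)/19104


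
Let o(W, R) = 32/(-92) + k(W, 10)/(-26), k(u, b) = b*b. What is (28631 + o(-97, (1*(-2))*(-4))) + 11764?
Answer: 12076851/299 ≈ 40391.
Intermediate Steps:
k(u, b) = b²
o(W, R) = -1254/299 (o(W, R) = 32/(-92) + 10²/(-26) = 32*(-1/92) + 100*(-1/26) = -8/23 - 50/13 = -1254/299)
(28631 + o(-97, (1*(-2))*(-4))) + 11764 = (28631 - 1254/299) + 11764 = 8559415/299 + 11764 = 12076851/299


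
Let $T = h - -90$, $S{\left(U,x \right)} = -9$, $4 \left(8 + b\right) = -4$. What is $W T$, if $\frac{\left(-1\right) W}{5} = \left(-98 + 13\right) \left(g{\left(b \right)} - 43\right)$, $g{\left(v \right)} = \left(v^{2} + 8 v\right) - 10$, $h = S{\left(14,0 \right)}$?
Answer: $-1514700$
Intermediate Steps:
$b = -9$ ($b = -8 + \frac{1}{4} \left(-4\right) = -8 - 1 = -9$)
$h = -9$
$g{\left(v \right)} = -10 + v^{2} + 8 v$
$W = -18700$ ($W = - 5 \left(-98 + 13\right) \left(\left(-10 + \left(-9\right)^{2} + 8 \left(-9\right)\right) - 43\right) = - 5 \left(- 85 \left(\left(-10 + 81 - 72\right) - 43\right)\right) = - 5 \left(- 85 \left(-1 - 43\right)\right) = - 5 \left(\left(-85\right) \left(-44\right)\right) = \left(-5\right) 3740 = -18700$)
$T = 81$ ($T = -9 - -90 = -9 + 90 = 81$)
$W T = \left(-18700\right) 81 = -1514700$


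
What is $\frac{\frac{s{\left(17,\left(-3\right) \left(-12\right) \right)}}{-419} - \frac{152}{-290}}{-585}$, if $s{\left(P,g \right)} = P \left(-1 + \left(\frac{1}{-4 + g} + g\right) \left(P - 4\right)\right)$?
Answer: $\frac{3983333}{126370400} \approx 0.031521$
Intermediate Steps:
$s{\left(P,g \right)} = P \left(-1 + \left(-4 + P\right) \left(g + \frac{1}{-4 + g}\right)\right)$ ($s{\left(P,g \right)} = P \left(-1 + \left(g + \frac{1}{-4 + g}\right) \left(-4 + P\right)\right) = P \left(-1 + \left(-4 + P\right) \left(g + \frac{1}{-4 + g}\right)\right)$)
$\frac{\frac{s{\left(17,\left(-3\right) \left(-12\right) \right)}}{-419} - \frac{152}{-290}}{-585} = \frac{\frac{17 \frac{1}{-4 - -36} \left(17 - 4 \left(\left(-3\right) \left(-12\right)\right)^{2} + 15 \left(\left(-3\right) \left(-12\right)\right) + 17 \left(\left(-3\right) \left(-12\right)\right)^{2} - 68 \left(\left(-3\right) \left(-12\right)\right)\right)}{-419} - \frac{152}{-290}}{-585} = \left(\frac{17 \left(17 - 4 \cdot 36^{2} + 15 \cdot 36 + 17 \cdot 36^{2} - 68 \cdot 36\right)}{-4 + 36} \left(- \frac{1}{419}\right) - - \frac{76}{145}\right) \left(- \frac{1}{585}\right) = \left(\frac{17 \left(17 - 5184 + 540 + 17 \cdot 1296 - 2448\right)}{32} \left(- \frac{1}{419}\right) + \frac{76}{145}\right) \left(- \frac{1}{585}\right) = \left(17 \cdot \frac{1}{32} \left(17 - 5184 + 540 + 22032 - 2448\right) \left(- \frac{1}{419}\right) + \frac{76}{145}\right) \left(- \frac{1}{585}\right) = \left(17 \cdot \frac{1}{32} \cdot 14957 \left(- \frac{1}{419}\right) + \frac{76}{145}\right) \left(- \frac{1}{585}\right) = \left(\frac{254269}{32} \left(- \frac{1}{419}\right) + \frac{76}{145}\right) \left(- \frac{1}{585}\right) = \left(- \frac{254269}{13408} + \frac{76}{145}\right) \left(- \frac{1}{585}\right) = \left(- \frac{35849997}{1944160}\right) \left(- \frac{1}{585}\right) = \frac{3983333}{126370400}$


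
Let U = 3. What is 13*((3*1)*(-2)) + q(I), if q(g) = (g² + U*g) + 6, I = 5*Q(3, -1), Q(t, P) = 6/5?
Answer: -18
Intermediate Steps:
Q(t, P) = 6/5 (Q(t, P) = 6*(⅕) = 6/5)
I = 6 (I = 5*(6/5) = 6)
q(g) = 6 + g² + 3*g (q(g) = (g² + 3*g) + 6 = 6 + g² + 3*g)
13*((3*1)*(-2)) + q(I) = 13*((3*1)*(-2)) + (6 + 6² + 3*6) = 13*(3*(-2)) + (6 + 36 + 18) = 13*(-6) + 60 = -78 + 60 = -18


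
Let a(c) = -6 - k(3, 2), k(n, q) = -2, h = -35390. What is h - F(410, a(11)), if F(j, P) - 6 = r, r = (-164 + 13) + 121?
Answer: -35366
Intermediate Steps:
a(c) = -4 (a(c) = -6 - 1*(-2) = -6 + 2 = -4)
r = -30 (r = -151 + 121 = -30)
F(j, P) = -24 (F(j, P) = 6 - 30 = -24)
h - F(410, a(11)) = -35390 - 1*(-24) = -35390 + 24 = -35366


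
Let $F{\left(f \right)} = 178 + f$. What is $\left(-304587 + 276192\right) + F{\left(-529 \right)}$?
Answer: $-28746$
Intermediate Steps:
$\left(-304587 + 276192\right) + F{\left(-529 \right)} = \left(-304587 + 276192\right) + \left(178 - 529\right) = -28395 - 351 = -28746$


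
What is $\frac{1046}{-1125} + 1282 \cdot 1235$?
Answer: $\frac{1781177704}{1125} \approx 1.5833 \cdot 10^{6}$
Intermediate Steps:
$\frac{1046}{-1125} + 1282 \cdot 1235 = 1046 \left(- \frac{1}{1125}\right) + 1583270 = - \frac{1046}{1125} + 1583270 = \frac{1781177704}{1125}$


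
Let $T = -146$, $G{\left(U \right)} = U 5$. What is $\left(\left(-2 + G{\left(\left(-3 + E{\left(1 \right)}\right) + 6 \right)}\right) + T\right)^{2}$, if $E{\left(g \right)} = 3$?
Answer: $13924$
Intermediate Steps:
$G{\left(U \right)} = 5 U$
$\left(\left(-2 + G{\left(\left(-3 + E{\left(1 \right)}\right) + 6 \right)}\right) + T\right)^{2} = \left(\left(-2 + 5 \left(\left(-3 + 3\right) + 6\right)\right) - 146\right)^{2} = \left(\left(-2 + 5 \left(0 + 6\right)\right) - 146\right)^{2} = \left(\left(-2 + 5 \cdot 6\right) - 146\right)^{2} = \left(\left(-2 + 30\right) - 146\right)^{2} = \left(28 - 146\right)^{2} = \left(-118\right)^{2} = 13924$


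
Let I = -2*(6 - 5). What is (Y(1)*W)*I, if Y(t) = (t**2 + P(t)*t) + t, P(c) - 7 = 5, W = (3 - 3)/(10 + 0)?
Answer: 0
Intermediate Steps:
W = 0 (W = 0/10 = 0*(1/10) = 0)
P(c) = 12 (P(c) = 7 + 5 = 12)
I = -2 (I = -2*1 = -2)
Y(t) = t**2 + 13*t (Y(t) = (t**2 + 12*t) + t = t**2 + 13*t)
(Y(1)*W)*I = ((1*(13 + 1))*0)*(-2) = ((1*14)*0)*(-2) = (14*0)*(-2) = 0*(-2) = 0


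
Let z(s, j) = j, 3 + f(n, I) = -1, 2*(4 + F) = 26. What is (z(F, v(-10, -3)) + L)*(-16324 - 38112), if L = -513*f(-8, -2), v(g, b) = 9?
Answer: -112192596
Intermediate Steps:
F = 9 (F = -4 + (1/2)*26 = -4 + 13 = 9)
f(n, I) = -4 (f(n, I) = -3 - 1 = -4)
L = 2052 (L = -513*(-4) = 2052)
(z(F, v(-10, -3)) + L)*(-16324 - 38112) = (9 + 2052)*(-16324 - 38112) = 2061*(-54436) = -112192596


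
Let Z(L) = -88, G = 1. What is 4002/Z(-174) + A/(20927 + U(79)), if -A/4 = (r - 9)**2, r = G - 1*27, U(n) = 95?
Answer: -21140311/462484 ≈ -45.710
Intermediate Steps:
r = -26 (r = 1 - 1*27 = 1 - 27 = -26)
A = -4900 (A = -4*(-26 - 9)**2 = -4*(-35)**2 = -4*1225 = -4900)
4002/Z(-174) + A/(20927 + U(79)) = 4002/(-88) - 4900/(20927 + 95) = 4002*(-1/88) - 4900/21022 = -2001/44 - 4900*1/21022 = -2001/44 - 2450/10511 = -21140311/462484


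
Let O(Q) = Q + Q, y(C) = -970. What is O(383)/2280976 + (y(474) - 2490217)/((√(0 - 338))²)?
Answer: 1420584504355/192742472 ≈ 7370.4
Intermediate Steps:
O(Q) = 2*Q
O(383)/2280976 + (y(474) - 2490217)/((√(0 - 338))²) = (2*383)/2280976 + (-970 - 2490217)/((√(0 - 338))²) = 766*(1/2280976) - 2491187/((√(-338))²) = 383/1140488 - 2491187/((13*I*√2)²) = 383/1140488 - 2491187/(-338) = 383/1140488 - 2491187*(-1/338) = 383/1140488 + 2491187/338 = 1420584504355/192742472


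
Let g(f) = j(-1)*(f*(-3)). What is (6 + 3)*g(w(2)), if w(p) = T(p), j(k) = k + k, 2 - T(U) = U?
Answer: 0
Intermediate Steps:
T(U) = 2 - U
j(k) = 2*k
w(p) = 2 - p
g(f) = 6*f (g(f) = (2*(-1))*(f*(-3)) = -(-6)*f = 6*f)
(6 + 3)*g(w(2)) = (6 + 3)*(6*(2 - 1*2)) = 9*(6*(2 - 2)) = 9*(6*0) = 9*0 = 0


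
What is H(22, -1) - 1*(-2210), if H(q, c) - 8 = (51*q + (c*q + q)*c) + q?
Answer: 3362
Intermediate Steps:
H(q, c) = 8 + 52*q + c*(q + c*q) (H(q, c) = 8 + ((51*q + (c*q + q)*c) + q) = 8 + ((51*q + (q + c*q)*c) + q) = 8 + ((51*q + c*(q + c*q)) + q) = 8 + (52*q + c*(q + c*q)) = 8 + 52*q + c*(q + c*q))
H(22, -1) - 1*(-2210) = (8 + 52*22 - 1*22 + 22*(-1)**2) - 1*(-2210) = (8 + 1144 - 22 + 22*1) + 2210 = (8 + 1144 - 22 + 22) + 2210 = 1152 + 2210 = 3362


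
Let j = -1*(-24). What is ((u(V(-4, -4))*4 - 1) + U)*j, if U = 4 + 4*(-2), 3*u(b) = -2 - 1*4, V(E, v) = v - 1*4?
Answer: -312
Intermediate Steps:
V(E, v) = -4 + v (V(E, v) = v - 4 = -4 + v)
u(b) = -2 (u(b) = (-2 - 1*4)/3 = (-2 - 4)/3 = (1/3)*(-6) = -2)
j = 24
U = -4 (U = 4 - 8 = -4)
((u(V(-4, -4))*4 - 1) + U)*j = ((-2*4 - 1) - 4)*24 = ((-8 - 1) - 4)*24 = (-9 - 4)*24 = -13*24 = -312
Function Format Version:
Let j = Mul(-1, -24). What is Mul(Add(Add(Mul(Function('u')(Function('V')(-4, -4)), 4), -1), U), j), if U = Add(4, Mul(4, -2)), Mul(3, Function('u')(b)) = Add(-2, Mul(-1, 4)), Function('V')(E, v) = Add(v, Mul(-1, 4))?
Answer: -312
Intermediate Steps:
Function('V')(E, v) = Add(-4, v) (Function('V')(E, v) = Add(v, -4) = Add(-4, v))
Function('u')(b) = -2 (Function('u')(b) = Mul(Rational(1, 3), Add(-2, Mul(-1, 4))) = Mul(Rational(1, 3), Add(-2, -4)) = Mul(Rational(1, 3), -6) = -2)
j = 24
U = -4 (U = Add(4, -8) = -4)
Mul(Add(Add(Mul(Function('u')(Function('V')(-4, -4)), 4), -1), U), j) = Mul(Add(Add(Mul(-2, 4), -1), -4), 24) = Mul(Add(Add(-8, -1), -4), 24) = Mul(Add(-9, -4), 24) = Mul(-13, 24) = -312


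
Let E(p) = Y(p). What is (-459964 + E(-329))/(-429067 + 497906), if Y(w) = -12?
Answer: -459976/68839 ≈ -6.6819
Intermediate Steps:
E(p) = -12
(-459964 + E(-329))/(-429067 + 497906) = (-459964 - 12)/(-429067 + 497906) = -459976/68839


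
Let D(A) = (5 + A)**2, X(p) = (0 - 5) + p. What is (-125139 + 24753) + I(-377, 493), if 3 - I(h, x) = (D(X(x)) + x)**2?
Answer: -59312806147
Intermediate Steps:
X(p) = -5 + p
I(h, x) = 3 - (x + x**2)**2 (I(h, x) = 3 - ((5 + (-5 + x))**2 + x)**2 = 3 - (x**2 + x)**2 = 3 - (x + x**2)**2)
(-125139 + 24753) + I(-377, 493) = (-125139 + 24753) + (3 - 1*493**2*(1 + 493)**2) = -100386 + (3 - 1*243049*494**2) = -100386 + (3 - 1*243049*244036) = -100386 + (3 - 59312705764) = -100386 - 59312705761 = -59312806147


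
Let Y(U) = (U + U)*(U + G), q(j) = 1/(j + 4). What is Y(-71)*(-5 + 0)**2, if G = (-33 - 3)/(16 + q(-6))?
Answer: 8069150/31 ≈ 2.6030e+5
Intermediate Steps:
q(j) = 1/(4 + j)
G = -72/31 (G = (-33 - 3)/(16 + 1/(4 - 6)) = -36/(16 + 1/(-2)) = -36/(16 - 1/2) = -36/31/2 = -36*2/31 = -72/31 ≈ -2.3226)
Y(U) = 2*U*(-72/31 + U) (Y(U) = (U + U)*(U - 72/31) = (2*U)*(-72/31 + U) = 2*U*(-72/31 + U))
Y(-71)*(-5 + 0)**2 = ((2/31)*(-71)*(-72 + 31*(-71)))*(-5 + 0)**2 = ((2/31)*(-71)*(-72 - 2201))*(-5)**2 = ((2/31)*(-71)*(-2273))*25 = (322766/31)*25 = 8069150/31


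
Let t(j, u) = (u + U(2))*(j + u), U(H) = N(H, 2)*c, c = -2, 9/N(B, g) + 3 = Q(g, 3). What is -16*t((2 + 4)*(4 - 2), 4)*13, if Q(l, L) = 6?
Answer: 6656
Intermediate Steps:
N(B, g) = 3 (N(B, g) = 9/(-3 + 6) = 9/3 = 9*(⅓) = 3)
U(H) = -6 (U(H) = 3*(-2) = -6)
t(j, u) = (-6 + u)*(j + u) (t(j, u) = (u - 6)*(j + u) = (-6 + u)*(j + u))
-16*t((2 + 4)*(4 - 2), 4)*13 = -16*(4² - 6*(2 + 4)*(4 - 2) - 6*4 + ((2 + 4)*(4 - 2))*4)*13 = -16*(16 - 36*2 - 24 + (6*2)*4)*13 = -16*(16 - 6*12 - 24 + 12*4)*13 = -16*(16 - 72 - 24 + 48)*13 = -16*(-32)*13 = 512*13 = 6656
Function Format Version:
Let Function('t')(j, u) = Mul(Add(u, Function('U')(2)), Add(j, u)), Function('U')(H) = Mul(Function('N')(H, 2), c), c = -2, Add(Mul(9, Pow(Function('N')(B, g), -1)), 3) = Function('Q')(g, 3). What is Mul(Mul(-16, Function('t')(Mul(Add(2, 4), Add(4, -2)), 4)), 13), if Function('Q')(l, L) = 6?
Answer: 6656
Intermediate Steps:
Function('N')(B, g) = 3 (Function('N')(B, g) = Mul(9, Pow(Add(-3, 6), -1)) = Mul(9, Pow(3, -1)) = Mul(9, Rational(1, 3)) = 3)
Function('U')(H) = -6 (Function('U')(H) = Mul(3, -2) = -6)
Function('t')(j, u) = Mul(Add(-6, u), Add(j, u)) (Function('t')(j, u) = Mul(Add(u, -6), Add(j, u)) = Mul(Add(-6, u), Add(j, u)))
Mul(Mul(-16, Function('t')(Mul(Add(2, 4), Add(4, -2)), 4)), 13) = Mul(Mul(-16, Add(Pow(4, 2), Mul(-6, Mul(Add(2, 4), Add(4, -2))), Mul(-6, 4), Mul(Mul(Add(2, 4), Add(4, -2)), 4))), 13) = Mul(Mul(-16, Add(16, Mul(-6, Mul(6, 2)), -24, Mul(Mul(6, 2), 4))), 13) = Mul(Mul(-16, Add(16, Mul(-6, 12), -24, Mul(12, 4))), 13) = Mul(Mul(-16, Add(16, -72, -24, 48)), 13) = Mul(Mul(-16, -32), 13) = Mul(512, 13) = 6656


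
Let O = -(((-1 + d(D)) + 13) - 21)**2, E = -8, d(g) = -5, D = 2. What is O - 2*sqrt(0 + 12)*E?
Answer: -196 + 32*sqrt(3) ≈ -140.57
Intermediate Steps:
O = -196 (O = -(((-1 - 5) + 13) - 21)**2 = -((-6 + 13) - 21)**2 = -(7 - 21)**2 = -1*(-14)**2 = -1*196 = -196)
O - 2*sqrt(0 + 12)*E = -196 - 2*sqrt(0 + 12)*(-8) = -196 - 2*sqrt(12)*(-8) = -196 - 2*(2*sqrt(3))*(-8) = -196 - 4*sqrt(3)*(-8) = -196 - (-32)*sqrt(3) = -196 + 32*sqrt(3)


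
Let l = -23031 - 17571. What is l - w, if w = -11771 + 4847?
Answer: -33678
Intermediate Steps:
l = -40602
w = -6924
l - w = -40602 - 1*(-6924) = -40602 + 6924 = -33678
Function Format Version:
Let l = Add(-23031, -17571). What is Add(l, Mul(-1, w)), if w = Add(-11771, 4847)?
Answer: -33678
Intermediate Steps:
l = -40602
w = -6924
Add(l, Mul(-1, w)) = Add(-40602, Mul(-1, -6924)) = Add(-40602, 6924) = -33678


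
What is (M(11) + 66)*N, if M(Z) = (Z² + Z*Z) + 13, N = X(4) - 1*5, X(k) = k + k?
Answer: 963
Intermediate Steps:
X(k) = 2*k
N = 3 (N = 2*4 - 1*5 = 8 - 5 = 3)
M(Z) = 13 + 2*Z² (M(Z) = (Z² + Z²) + 13 = 2*Z² + 13 = 13 + 2*Z²)
(M(11) + 66)*N = ((13 + 2*11²) + 66)*3 = ((13 + 2*121) + 66)*3 = ((13 + 242) + 66)*3 = (255 + 66)*3 = 321*3 = 963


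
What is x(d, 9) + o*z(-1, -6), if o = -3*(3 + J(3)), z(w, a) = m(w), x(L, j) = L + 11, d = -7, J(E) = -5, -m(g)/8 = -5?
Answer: 244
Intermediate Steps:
m(g) = 40 (m(g) = -8*(-5) = 40)
x(L, j) = 11 + L
z(w, a) = 40
o = 6 (o = -3*(3 - 5) = -3*(-2) = 6)
x(d, 9) + o*z(-1, -6) = (11 - 7) + 6*40 = 4 + 240 = 244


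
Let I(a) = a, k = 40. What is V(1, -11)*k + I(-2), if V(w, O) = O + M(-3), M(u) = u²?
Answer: -82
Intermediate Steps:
V(w, O) = 9 + O (V(w, O) = O + (-3)² = O + 9 = 9 + O)
V(1, -11)*k + I(-2) = (9 - 11)*40 - 2 = -2*40 - 2 = -80 - 2 = -82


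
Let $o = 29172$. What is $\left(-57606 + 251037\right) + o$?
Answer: $222603$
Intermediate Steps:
$\left(-57606 + 251037\right) + o = \left(-57606 + 251037\right) + 29172 = 193431 + 29172 = 222603$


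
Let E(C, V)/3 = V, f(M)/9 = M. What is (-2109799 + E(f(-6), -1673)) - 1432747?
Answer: -3547565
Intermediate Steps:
f(M) = 9*M
E(C, V) = 3*V
(-2109799 + E(f(-6), -1673)) - 1432747 = (-2109799 + 3*(-1673)) - 1432747 = (-2109799 - 5019) - 1432747 = -2114818 - 1432747 = -3547565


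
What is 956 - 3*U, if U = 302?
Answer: 50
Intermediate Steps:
956 - 3*U = 956 - 3*302 = 956 - 906 = 50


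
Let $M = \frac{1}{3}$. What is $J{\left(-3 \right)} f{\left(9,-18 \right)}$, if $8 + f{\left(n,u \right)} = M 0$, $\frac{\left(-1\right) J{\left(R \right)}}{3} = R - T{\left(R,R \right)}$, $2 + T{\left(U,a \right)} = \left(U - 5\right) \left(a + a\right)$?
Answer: $-1176$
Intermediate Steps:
$T{\left(U,a \right)} = -2 + 2 a \left(-5 + U\right)$ ($T{\left(U,a \right)} = -2 + \left(U - 5\right) \left(a + a\right) = -2 + \left(-5 + U\right) 2 a = -2 + 2 a \left(-5 + U\right)$)
$M = \frac{1}{3} \approx 0.33333$
$J{\left(R \right)} = -6 - 33 R + 6 R^{2}$ ($J{\left(R \right)} = - 3 \left(R - \left(-2 - 10 R + 2 R R\right)\right) = - 3 \left(R - \left(-2 - 10 R + 2 R^{2}\right)\right) = - 3 \left(R + \left(2 - 2 R^{2} + 10 R\right)\right) = - 3 \left(2 - 2 R^{2} + 11 R\right) = -6 - 33 R + 6 R^{2}$)
$f{\left(n,u \right)} = -8$ ($f{\left(n,u \right)} = -8 + \frac{1}{3} \cdot 0 = -8 + 0 = -8$)
$J{\left(-3 \right)} f{\left(9,-18 \right)} = \left(-6 - -99 + 6 \left(-3\right)^{2}\right) \left(-8\right) = \left(-6 + 99 + 6 \cdot 9\right) \left(-8\right) = \left(-6 + 99 + 54\right) \left(-8\right) = 147 \left(-8\right) = -1176$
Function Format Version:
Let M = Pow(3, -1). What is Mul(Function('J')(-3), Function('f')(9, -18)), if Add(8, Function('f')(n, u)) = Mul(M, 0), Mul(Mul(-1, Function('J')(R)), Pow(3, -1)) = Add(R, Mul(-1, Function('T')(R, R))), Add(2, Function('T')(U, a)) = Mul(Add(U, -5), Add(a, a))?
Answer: -1176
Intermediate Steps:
Function('T')(U, a) = Add(-2, Mul(2, a, Add(-5, U))) (Function('T')(U, a) = Add(-2, Mul(Add(U, -5), Add(a, a))) = Add(-2, Mul(Add(-5, U), Mul(2, a))) = Add(-2, Mul(2, a, Add(-5, U))))
M = Rational(1, 3) ≈ 0.33333
Function('J')(R) = Add(-6, Mul(-33, R), Mul(6, Pow(R, 2))) (Function('J')(R) = Mul(-3, Add(R, Mul(-1, Add(-2, Mul(-10, R), Mul(2, R, R))))) = Mul(-3, Add(R, Mul(-1, Add(-2, Mul(-10, R), Mul(2, Pow(R, 2)))))) = Mul(-3, Add(R, Add(2, Mul(-2, Pow(R, 2)), Mul(10, R)))) = Mul(-3, Add(2, Mul(-2, Pow(R, 2)), Mul(11, R))) = Add(-6, Mul(-33, R), Mul(6, Pow(R, 2))))
Function('f')(n, u) = -8 (Function('f')(n, u) = Add(-8, Mul(Rational(1, 3), 0)) = Add(-8, 0) = -8)
Mul(Function('J')(-3), Function('f')(9, -18)) = Mul(Add(-6, Mul(-33, -3), Mul(6, Pow(-3, 2))), -8) = Mul(Add(-6, 99, Mul(6, 9)), -8) = Mul(Add(-6, 99, 54), -8) = Mul(147, -8) = -1176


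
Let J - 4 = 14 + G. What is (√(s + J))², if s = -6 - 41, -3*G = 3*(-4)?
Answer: -25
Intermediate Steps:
G = 4 (G = -(-4) = -⅓*(-12) = 4)
s = -47
J = 22 (J = 4 + (14 + 4) = 4 + 18 = 22)
(√(s + J))² = (√(-47 + 22))² = (√(-25))² = (5*I)² = -25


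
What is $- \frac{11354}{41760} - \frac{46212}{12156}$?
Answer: $- \frac{86159681}{21151440} \approx -4.0735$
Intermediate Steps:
$- \frac{11354}{41760} - \frac{46212}{12156} = \left(-11354\right) \frac{1}{41760} - \frac{3851}{1013} = - \frac{5677}{20880} - \frac{3851}{1013} = - \frac{86159681}{21151440}$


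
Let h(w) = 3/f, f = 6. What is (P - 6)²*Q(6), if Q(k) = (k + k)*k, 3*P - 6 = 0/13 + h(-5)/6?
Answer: 20449/18 ≈ 1136.1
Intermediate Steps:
h(w) = ½ (h(w) = 3/6 = 3*(⅙) = ½)
P = 73/36 (P = 2 + (0/13 + (½)/6)/3 = 2 + (0*(1/13) + (½)*(⅙))/3 = 2 + (0 + 1/12)/3 = 2 + (⅓)*(1/12) = 2 + 1/36 = 73/36 ≈ 2.0278)
Q(k) = 2*k² (Q(k) = (2*k)*k = 2*k²)
(P - 6)²*Q(6) = (73/36 - 6)²*(2*6²) = (-143/36)²*(2*36) = (20449/1296)*72 = 20449/18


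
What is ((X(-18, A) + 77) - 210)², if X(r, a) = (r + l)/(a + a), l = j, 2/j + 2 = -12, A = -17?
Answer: 993951729/56644 ≈ 17547.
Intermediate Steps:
j = -⅐ (j = 2/(-2 - 12) = 2/(-14) = 2*(-1/14) = -⅐ ≈ -0.14286)
l = -⅐ ≈ -0.14286
X(r, a) = (-⅐ + r)/(2*a) (X(r, a) = (r - ⅐)/(a + a) = (-⅐ + r)/((2*a)) = (-⅐ + r)*(1/(2*a)) = (-⅐ + r)/(2*a))
((X(-18, A) + 77) - 210)² = (((1/14)*(-1 + 7*(-18))/(-17) + 77) - 210)² = (((1/14)*(-1/17)*(-1 - 126) + 77) - 210)² = (((1/14)*(-1/17)*(-127) + 77) - 210)² = ((127/238 + 77) - 210)² = (18453/238 - 210)² = (-31527/238)² = 993951729/56644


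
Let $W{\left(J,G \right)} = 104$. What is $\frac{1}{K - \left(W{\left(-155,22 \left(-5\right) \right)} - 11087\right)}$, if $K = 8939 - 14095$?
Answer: $\frac{1}{5827} \approx 0.00017161$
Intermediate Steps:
$K = -5156$ ($K = 8939 - 14095 = -5156$)
$\frac{1}{K - \left(W{\left(-155,22 \left(-5\right) \right)} - 11087\right)} = \frac{1}{-5156 - \left(104 - 11087\right)} = \frac{1}{-5156 - -10983} = \frac{1}{-5156 + 10983} = \frac{1}{5827}$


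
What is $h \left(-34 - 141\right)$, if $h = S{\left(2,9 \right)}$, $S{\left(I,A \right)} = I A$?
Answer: $-3150$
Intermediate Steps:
$S{\left(I,A \right)} = A I$
$h = 18$ ($h = 9 \cdot 2 = 18$)
$h \left(-34 - 141\right) = 18 \left(-34 - 141\right) = 18 \left(-175\right) = -3150$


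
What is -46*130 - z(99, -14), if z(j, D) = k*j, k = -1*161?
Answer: 9959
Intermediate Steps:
k = -161
z(j, D) = -161*j
-46*130 - z(99, -14) = -46*130 - (-161)*99 = -5980 - 1*(-15939) = -5980 + 15939 = 9959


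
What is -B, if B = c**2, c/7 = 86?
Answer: -362404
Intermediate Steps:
c = 602 (c = 7*86 = 602)
B = 362404 (B = 602**2 = 362404)
-B = -1*362404 = -362404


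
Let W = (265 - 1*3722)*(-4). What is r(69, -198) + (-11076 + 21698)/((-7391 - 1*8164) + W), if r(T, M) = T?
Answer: 108541/1727 ≈ 62.849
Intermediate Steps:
W = 13828 (W = (265 - 3722)*(-4) = -3457*(-4) = 13828)
r(69, -198) + (-11076 + 21698)/((-7391 - 1*8164) + W) = 69 + (-11076 + 21698)/((-7391 - 1*8164) + 13828) = 69 + 10622/((-7391 - 8164) + 13828) = 69 + 10622/(-15555 + 13828) = 69 + 10622/(-1727) = 69 + 10622*(-1/1727) = 69 - 10622/1727 = 108541/1727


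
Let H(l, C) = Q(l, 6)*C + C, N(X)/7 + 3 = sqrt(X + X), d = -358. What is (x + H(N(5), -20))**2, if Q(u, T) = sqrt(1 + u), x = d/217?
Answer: 4*(2349 + 2170*sqrt(-20 + 7*sqrt(10)))**2/47089 ≈ 2588.7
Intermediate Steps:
x = -358/217 ≈ -1.6498
N(X) = -21 + 7*sqrt(2)*sqrt(X) (N(X) = -21 + 7*sqrt(X + X) = -21 + 7*sqrt(2*X) = -21 + 7*(sqrt(2)*sqrt(X)) = -21 + 7*sqrt(2)*sqrt(X))
H(l, C) = C + C*sqrt(1 + l) (H(l, C) = sqrt(1 + l)*C + C = C*sqrt(1 + l) + C = C + C*sqrt(1 + l))
(x + H(N(5), -20))**2 = (-358/217 - 20*(1 + sqrt(1 + (-21 + 7*sqrt(2)*sqrt(5)))))**2 = (-358/217 - 20*(1 + sqrt(1 + (-21 + 7*sqrt(10)))))**2 = (-358/217 - 20*(1 + sqrt(-20 + 7*sqrt(10))))**2 = (-358/217 + (-20 - 20*sqrt(-20 + 7*sqrt(10))))**2 = (-4698/217 - 20*sqrt(-20 + 7*sqrt(10)))**2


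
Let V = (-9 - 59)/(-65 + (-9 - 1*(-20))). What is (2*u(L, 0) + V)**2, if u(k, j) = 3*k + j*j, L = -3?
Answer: 204304/729 ≈ 280.25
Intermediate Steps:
u(k, j) = j**2 + 3*k (u(k, j) = 3*k + j**2 = j**2 + 3*k)
V = 34/27 (V = -68/(-65 + (-9 + 20)) = -68/(-65 + 11) = -68/(-54) = -68*(-1/54) = 34/27 ≈ 1.2593)
(2*u(L, 0) + V)**2 = (2*(0**2 + 3*(-3)) + 34/27)**2 = (2*(0 - 9) + 34/27)**2 = (2*(-9) + 34/27)**2 = (-18 + 34/27)**2 = (-452/27)**2 = 204304/729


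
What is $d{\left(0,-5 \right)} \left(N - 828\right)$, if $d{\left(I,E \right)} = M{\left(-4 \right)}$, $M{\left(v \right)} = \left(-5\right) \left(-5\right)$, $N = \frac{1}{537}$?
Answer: $- \frac{11115875}{537} \approx -20700.0$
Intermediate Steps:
$N = \frac{1}{537} \approx 0.0018622$
$M{\left(v \right)} = 25$
$d{\left(I,E \right)} = 25$
$d{\left(0,-5 \right)} \left(N - 828\right) = 25 \left(\frac{1}{537} - 828\right) = 25 \left(- \frac{444635}{537}\right) = - \frac{11115875}{537}$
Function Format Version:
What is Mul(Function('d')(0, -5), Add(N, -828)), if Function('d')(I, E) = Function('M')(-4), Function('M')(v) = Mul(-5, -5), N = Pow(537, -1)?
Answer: Rational(-11115875, 537) ≈ -20700.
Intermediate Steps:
N = Rational(1, 537) ≈ 0.0018622
Function('M')(v) = 25
Function('d')(I, E) = 25
Mul(Function('d')(0, -5), Add(N, -828)) = Mul(25, Add(Rational(1, 537), -828)) = Mul(25, Rational(-444635, 537)) = Rational(-11115875, 537)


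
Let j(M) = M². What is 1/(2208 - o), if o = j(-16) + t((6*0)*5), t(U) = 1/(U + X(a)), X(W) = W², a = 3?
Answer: 9/17567 ≈ 0.00051232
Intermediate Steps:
t(U) = 1/(9 + U) (t(U) = 1/(U + 3²) = 1/(U + 9) = 1/(9 + U))
o = 2305/9 (o = (-16)² + 1/(9 + (6*0)*5) = 256 + 1/(9 + 0*5) = 256 + 1/(9 + 0) = 256 + 1/9 = 256 + ⅑ = 2305/9 ≈ 256.11)
1/(2208 - o) = 1/(2208 - 1*2305/9) = 1/(2208 - 2305/9) = 1/(17567/9) = 9/17567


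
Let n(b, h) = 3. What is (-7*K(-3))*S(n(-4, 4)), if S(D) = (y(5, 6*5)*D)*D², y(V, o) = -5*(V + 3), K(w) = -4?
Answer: -30240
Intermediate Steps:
y(V, o) = -15 - 5*V (y(V, o) = -5*(3 + V) = -15 - 5*V)
S(D) = -40*D³ (S(D) = ((-15 - 5*5)*D)*D² = ((-15 - 25)*D)*D² = (-40*D)*D² = -40*D³)
(-7*K(-3))*S(n(-4, 4)) = (-7*(-4))*(-40*3³) = 28*(-40*27) = 28*(-1080) = -30240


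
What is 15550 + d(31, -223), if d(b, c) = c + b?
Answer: 15358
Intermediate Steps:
d(b, c) = b + c
15550 + d(31, -223) = 15550 + (31 - 223) = 15550 - 192 = 15358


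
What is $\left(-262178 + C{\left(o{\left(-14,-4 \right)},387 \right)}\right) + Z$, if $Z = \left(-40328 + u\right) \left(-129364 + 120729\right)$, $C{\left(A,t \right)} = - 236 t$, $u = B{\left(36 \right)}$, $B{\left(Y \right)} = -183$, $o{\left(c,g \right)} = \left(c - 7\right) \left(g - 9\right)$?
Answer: $349458975$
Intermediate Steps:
$o{\left(c,g \right)} = \left(-9 + g\right) \left(-7 + c\right)$ ($o{\left(c,g \right)} = \left(-7 + c\right) \left(-9 + g\right) = \left(-9 + g\right) \left(-7 + c\right)$)
$u = -183$
$Z = 349812485$ ($Z = \left(-40328 - 183\right) \left(-129364 + 120729\right) = \left(-40511\right) \left(-8635\right) = 349812485$)
$\left(-262178 + C{\left(o{\left(-14,-4 \right)},387 \right)}\right) + Z = \left(-262178 - 91332\right) + 349812485 = -353510 + 349812485 = 349458975$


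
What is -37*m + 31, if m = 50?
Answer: -1819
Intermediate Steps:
-37*m + 31 = -37*50 + 31 = -1850 + 31 = -1819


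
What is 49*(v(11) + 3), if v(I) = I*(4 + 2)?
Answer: 3381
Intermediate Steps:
v(I) = 6*I (v(I) = I*6 = 6*I)
49*(v(11) + 3) = 49*(6*11 + 3) = 49*(66 + 3) = 49*69 = 3381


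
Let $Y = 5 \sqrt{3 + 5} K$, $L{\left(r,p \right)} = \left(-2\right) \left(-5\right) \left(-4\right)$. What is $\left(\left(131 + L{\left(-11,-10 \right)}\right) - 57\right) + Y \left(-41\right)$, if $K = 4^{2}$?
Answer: $34 - 6560 \sqrt{2} \approx -9243.2$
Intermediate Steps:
$L{\left(r,p \right)} = -40$ ($L{\left(r,p \right)} = 10 \left(-4\right) = -40$)
$K = 16$
$Y = 160 \sqrt{2}$ ($Y = 5 \sqrt{3 + 5} \cdot 16 = 5 \sqrt{8} \cdot 16 = 5 \cdot 2 \sqrt{2} \cdot 16 = 10 \sqrt{2} \cdot 16 = 160 \sqrt{2} \approx 226.27$)
$\left(\left(131 + L{\left(-11,-10 \right)}\right) - 57\right) + Y \left(-41\right) = \left(\left(131 - 40\right) - 57\right) + 160 \sqrt{2} \left(-41\right) = \left(91 - 57\right) - 6560 \sqrt{2} = 34 - 6560 \sqrt{2}$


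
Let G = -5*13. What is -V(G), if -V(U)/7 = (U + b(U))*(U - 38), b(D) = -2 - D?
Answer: 1442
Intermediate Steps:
G = -65
V(U) = -532 + 14*U (V(U) = -7*(U + (-2 - U))*(U - 38) = -(-14)*(-38 + U) = -7*(76 - 2*U) = -532 + 14*U)
-V(G) = -(-532 + 14*(-65)) = -(-532 - 910) = -1*(-1442) = 1442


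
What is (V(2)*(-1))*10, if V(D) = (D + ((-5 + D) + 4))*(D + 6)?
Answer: -240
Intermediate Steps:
V(D) = (-1 + 2*D)*(6 + D) (V(D) = (D + (-1 + D))*(6 + D) = (-1 + 2*D)*(6 + D))
(V(2)*(-1))*10 = ((-6 + 2*2**2 + 11*2)*(-1))*10 = ((-6 + 2*4 + 22)*(-1))*10 = ((-6 + 8 + 22)*(-1))*10 = (24*(-1))*10 = -24*10 = -240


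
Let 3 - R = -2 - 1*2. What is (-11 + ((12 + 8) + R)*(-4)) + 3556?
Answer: 3437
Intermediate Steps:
R = 7 (R = 3 - (-2 - 1*2) = 3 - (-2 - 2) = 3 - 1*(-4) = 3 + 4 = 7)
(-11 + ((12 + 8) + R)*(-4)) + 3556 = (-11 + ((12 + 8) + 7)*(-4)) + 3556 = (-11 + (20 + 7)*(-4)) + 3556 = (-11 + 27*(-4)) + 3556 = (-11 - 108) + 3556 = -119 + 3556 = 3437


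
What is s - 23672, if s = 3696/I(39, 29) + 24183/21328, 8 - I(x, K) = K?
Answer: -508605961/21328 ≈ -23847.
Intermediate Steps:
I(x, K) = 8 - K
s = -3729545/21328 (s = 3696/(8 - 1*29) + 24183/21328 = 3696/(8 - 29) + 24183*(1/21328) = 3696/(-21) + 24183/21328 = 3696*(-1/21) + 24183/21328 = -176 + 24183/21328 = -3729545/21328 ≈ -174.87)
s - 23672 = -3729545/21328 - 23672 = -508605961/21328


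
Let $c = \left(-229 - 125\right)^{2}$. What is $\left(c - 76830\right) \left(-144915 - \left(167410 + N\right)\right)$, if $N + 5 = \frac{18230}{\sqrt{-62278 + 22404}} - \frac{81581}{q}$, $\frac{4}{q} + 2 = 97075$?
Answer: $\frac{191957604533319}{2} + \frac{441949890 i \sqrt{39874}}{19937} \approx 9.5979 \cdot 10^{13} + 4.4265 \cdot 10^{6} i$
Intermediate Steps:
$q = \frac{4}{97073}$ ($q = \frac{4}{-2 + 97075} = \frac{4}{97073} \approx 4.1206 \cdot 10^{-5}$)
$c = 125316$ ($c = \left(-354\right)^{2} = 125316$)
$N = - \frac{7919312433}{4} - \frac{9115 i \sqrt{39874}}{19937}$ ($N = -5 + \left(\frac{18230}{\sqrt{-62278 + 22404}} - \frac{81581}{\frac{4}{97073}}\right) = -5 + \left(\frac{18230}{\sqrt{-39874}} - \frac{7919312413}{4}\right) = -5 - \left(\frac{7919312413}{4} - \frac{18230}{i \sqrt{39874}}\right) = -5 - \left(\frac{7919312413}{4} - 18230 \left(- \frac{i \sqrt{39874}}{39874}\right)\right) = -5 - \left(\frac{7919312413}{4} + \frac{9115 i \sqrt{39874}}{19937}\right) = - \frac{7919312433}{4} - \frac{9115 i \sqrt{39874}}{19937} \approx -1.9798 \cdot 10^{9} - 91.294 i$)
$\left(c - 76830\right) \left(-144915 - \left(167410 + N\right)\right) = \left(125316 - 76830\right) \left(-144915 - \left(- \frac{7918642793}{4} - \frac{9115 i \sqrt{39874}}{19937}\right)\right) = 48486 \left(-144915 + \left(-167410 + \left(\frac{7919312433}{4} + \frac{9115 i \sqrt{39874}}{19937}\right)\right)\right) = 48486 \left(-144915 + \left(\frac{7918642793}{4} + \frac{9115 i \sqrt{39874}}{19937}\right)\right) = 48486 \left(\frac{7918063133}{4} + \frac{9115 i \sqrt{39874}}{19937}\right) = \frac{191957604533319}{2} + \frac{441949890 i \sqrt{39874}}{19937}$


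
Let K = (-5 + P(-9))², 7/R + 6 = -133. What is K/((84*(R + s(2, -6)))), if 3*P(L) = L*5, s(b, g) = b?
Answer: 13900/5691 ≈ 2.4425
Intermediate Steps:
P(L) = 5*L/3 (P(L) = (L*5)/3 = (5*L)/3 = 5*L/3)
R = -7/139 (R = 7/(-6 - 133) = 7/(-139) = 7*(-1/139) = -7/139 ≈ -0.050360)
K = 400 (K = (-5 + (5/3)*(-9))² = (-5 - 15)² = (-20)² = 400)
K/((84*(R + s(2, -6)))) = 400/((84*(-7/139 + 2))) = 400/((84*(271/139))) = 400/(22764/139) = 400*(139/22764) = 13900/5691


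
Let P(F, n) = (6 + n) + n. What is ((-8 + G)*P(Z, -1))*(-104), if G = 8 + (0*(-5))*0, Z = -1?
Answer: 0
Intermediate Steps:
P(F, n) = 6 + 2*n
G = 8 (G = 8 + 0*0 = 8 + 0 = 8)
((-8 + G)*P(Z, -1))*(-104) = ((-8 + 8)*(6 + 2*(-1)))*(-104) = (0*(6 - 2))*(-104) = (0*4)*(-104) = 0*(-104) = 0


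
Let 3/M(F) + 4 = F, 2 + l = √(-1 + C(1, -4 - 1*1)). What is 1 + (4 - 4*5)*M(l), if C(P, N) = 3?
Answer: 161/17 + 24*√2/17 ≈ 11.467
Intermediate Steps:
l = -2 + √2 (l = -2 + √(-1 + 3) = -2 + √2 ≈ -0.58579)
M(F) = 3/(-4 + F)
1 + (4 - 4*5)*M(l) = 1 + (4 - 4*5)*(3/(-4 + (-2 + √2))) = 1 + (4 - 20)*(3/(-6 + √2)) = 1 - 48/(-6 + √2)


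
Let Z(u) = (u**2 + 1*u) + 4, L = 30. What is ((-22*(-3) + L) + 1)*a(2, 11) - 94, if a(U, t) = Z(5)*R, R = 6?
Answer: 19694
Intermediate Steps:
Z(u) = 4 + u + u**2 (Z(u) = (u**2 + u) + 4 = (u + u**2) + 4 = 4 + u + u**2)
a(U, t) = 204 (a(U, t) = (4 + 5 + 5**2)*6 = (4 + 5 + 25)*6 = 34*6 = 204)
((-22*(-3) + L) + 1)*a(2, 11) - 94 = ((-22*(-3) + 30) + 1)*204 - 94 = ((66 + 30) + 1)*204 - 94 = (96 + 1)*204 - 94 = 97*204 - 94 = 19788 - 94 = 19694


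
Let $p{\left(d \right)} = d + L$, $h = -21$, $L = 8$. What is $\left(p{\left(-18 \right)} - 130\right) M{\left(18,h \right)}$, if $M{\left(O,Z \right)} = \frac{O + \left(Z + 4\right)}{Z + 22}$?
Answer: $-140$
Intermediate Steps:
$M{\left(O,Z \right)} = \frac{4 + O + Z}{22 + Z}$ ($M{\left(O,Z \right)} = \frac{O + \left(4 + Z\right)}{22 + Z} = \frac{4 + O + Z}{22 + Z}$)
$p{\left(d \right)} = 8 + d$ ($p{\left(d \right)} = d + 8 = 8 + d$)
$\left(p{\left(-18 \right)} - 130\right) M{\left(18,h \right)} = \left(\left(8 - 18\right) - 130\right) \frac{4 + 18 - 21}{22 - 21} = \left(-10 - 130\right) 1^{-1} \cdot 1 = - 140 \cdot 1 \cdot 1 = \left(-140\right) 1 = -140$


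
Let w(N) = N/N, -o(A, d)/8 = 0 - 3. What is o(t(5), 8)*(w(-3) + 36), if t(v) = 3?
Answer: 888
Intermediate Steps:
o(A, d) = 24 (o(A, d) = -8*(0 - 3) = -8*(-3) = 24)
w(N) = 1
o(t(5), 8)*(w(-3) + 36) = 24*(1 + 36) = 24*37 = 888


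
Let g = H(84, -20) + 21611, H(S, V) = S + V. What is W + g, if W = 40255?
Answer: 61930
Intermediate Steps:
g = 21675 (g = (84 - 20) + 21611 = 64 + 21611 = 21675)
W + g = 40255 + 21675 = 61930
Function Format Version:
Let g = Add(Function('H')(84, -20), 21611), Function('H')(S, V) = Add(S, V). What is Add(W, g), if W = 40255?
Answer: 61930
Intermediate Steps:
g = 21675 (g = Add(Add(84, -20), 21611) = Add(64, 21611) = 21675)
Add(W, g) = Add(40255, 21675) = 61930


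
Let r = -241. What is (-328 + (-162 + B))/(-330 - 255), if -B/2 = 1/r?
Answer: 118088/140985 ≈ 0.83759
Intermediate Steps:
B = 2/241 (B = -2/(-241) = -2*(-1/241) = 2/241 ≈ 0.0082988)
(-328 + (-162 + B))/(-330 - 255) = (-328 + (-162 + 2/241))/(-330 - 255) = (-328 - 39040/241)/(-585) = -118088/241*(-1/585) = 118088/140985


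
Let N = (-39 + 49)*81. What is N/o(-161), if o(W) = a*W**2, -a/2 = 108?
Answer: -15/103684 ≈ -0.00014467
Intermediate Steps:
N = 810 (N = 10*81 = 810)
a = -216 (a = -2*108 = -216)
o(W) = -216*W**2
N/o(-161) = 810/((-216*(-161)**2)) = 810/((-216*25921)) = 810/(-5598936) = 810*(-1/5598936) = -15/103684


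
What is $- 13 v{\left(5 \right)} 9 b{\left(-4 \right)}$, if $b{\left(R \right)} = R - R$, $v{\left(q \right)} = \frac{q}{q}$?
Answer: $0$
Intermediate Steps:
$v{\left(q \right)} = 1$
$b{\left(R \right)} = 0$
$- 13 v{\left(5 \right)} 9 b{\left(-4 \right)} = - 13 \cdot 1 \cdot 9 \cdot 0 = \left(-13\right) 9 \cdot 0 = \left(-117\right) 0 = 0$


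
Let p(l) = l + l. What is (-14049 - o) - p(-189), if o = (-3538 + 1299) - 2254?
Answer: -9178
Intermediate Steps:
o = -4493 (o = -2239 - 2254 = -4493)
p(l) = 2*l
(-14049 - o) - p(-189) = (-14049 - 1*(-4493)) - 2*(-189) = (-14049 + 4493) - 1*(-378) = -9556 + 378 = -9178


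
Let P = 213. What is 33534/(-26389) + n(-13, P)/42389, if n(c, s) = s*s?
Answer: -224230185/1118603321 ≈ -0.20046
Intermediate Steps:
n(c, s) = s**2
33534/(-26389) + n(-13, P)/42389 = 33534/(-26389) + 213**2/42389 = 33534*(-1/26389) + 45369*(1/42389) = -33534/26389 + 45369/42389 = -224230185/1118603321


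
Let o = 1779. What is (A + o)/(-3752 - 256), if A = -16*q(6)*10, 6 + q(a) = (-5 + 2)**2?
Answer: -433/1336 ≈ -0.32410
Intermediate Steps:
q(a) = 3 (q(a) = -6 + (-5 + 2)**2 = -6 + (-3)**2 = -6 + 9 = 3)
A = -480 (A = -16*3*10 = -48*10 = -480)
(A + o)/(-3752 - 256) = (-480 + 1779)/(-3752 - 256) = 1299/(-4008) = 1299*(-1/4008) = -433/1336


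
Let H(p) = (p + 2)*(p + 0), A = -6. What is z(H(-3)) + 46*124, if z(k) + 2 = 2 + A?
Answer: 5698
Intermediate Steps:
H(p) = p*(2 + p) (H(p) = (2 + p)*p = p*(2 + p))
z(k) = -6 (z(k) = -2 + (2 - 6) = -2 - 4 = -6)
z(H(-3)) + 46*124 = -6 + 46*124 = -6 + 5704 = 5698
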